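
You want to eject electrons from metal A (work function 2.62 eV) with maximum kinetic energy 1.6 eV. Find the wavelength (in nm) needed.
293.80 nm

From Einstein's equation: KE_max = hc/λ - φ

Rearranging for λ:
hc/λ = KE_max + φ
λ = hc/(KE_max + φ)

Required photon energy:
E_photon = KE_max + φ = 1.6 + 2.62 = 4.22 eV

Required wavelength:
λ = hc/E_photon = (6.626×10⁻³⁴)(3×10⁸) / (4.22 × 1.602×10⁻¹⁹)
λ = 293.80 nm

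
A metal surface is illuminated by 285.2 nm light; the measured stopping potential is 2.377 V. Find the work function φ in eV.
1.97 eV

The stopping potential gives the maximum kinetic energy: KE_max = eV_s = 2.377 eV

From Einstein's photoelectric equation: KE_max = hc/λ - φ
Rearranging: φ = hc/λ - KE_max

Calculate photon energy:
E_photon = hc/λ = (6.626×10⁻³⁴ J·s)(3×10⁸ m/s) / (285.2×10⁻⁹ m) = 4.3473 eV

Therefore:
φ = 4.3473 - 2.377 = 1.97 eV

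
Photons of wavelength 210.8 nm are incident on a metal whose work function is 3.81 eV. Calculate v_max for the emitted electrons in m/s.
8.5365e+05 m/s

First, find the maximum kinetic energy:
E_photon = hc/λ = 5.8816 eV
KE_max = E_photon - φ = 5.8816 - 3.81 = 2.0716 eV

Convert to Joules: KE_max = 2.0716 × 1.602×10⁻¹⁹ J = 3.3191e-19 J

Then use KE = ½mv² to find velocity:
v = √(2·KE/m) = √(2 × 3.3191e-19 J / 9.109e-31 kg)
v = 8.5365e+05 m/s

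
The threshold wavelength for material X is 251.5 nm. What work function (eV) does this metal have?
4.93 eV

At the threshold wavelength, photon energy equals work function:
φ = hc/λ₀

Calculating:
φ = (6.626×10⁻³⁴ J·s)(3×10⁸ m/s) / (251.5×10⁻⁹ m)
φ = 4.93 eV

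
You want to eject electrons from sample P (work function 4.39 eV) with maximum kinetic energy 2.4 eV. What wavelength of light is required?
182.60 nm

From Einstein's equation: KE_max = hc/λ - φ

Rearranging for λ:
hc/λ = KE_max + φ
λ = hc/(KE_max + φ)

Required photon energy:
E_photon = KE_max + φ = 2.4 + 4.39 = 6.79 eV

Required wavelength:
λ = hc/E_photon = (6.626×10⁻³⁴)(3×10⁸) / (6.79 × 1.602×10⁻¹⁹)
λ = 182.60 nm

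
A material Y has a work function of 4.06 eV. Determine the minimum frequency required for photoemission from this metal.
9.8170e+14 Hz

The threshold frequency is when the photon energy equals the work function:
hf₀ = φ

Solving for f₀:
f₀ = φ/h = (4.06 eV × 1.602×10⁻¹⁹ J/eV) / (6.626×10⁻³⁴ J·s)
f₀ = 9.8170e+14 Hz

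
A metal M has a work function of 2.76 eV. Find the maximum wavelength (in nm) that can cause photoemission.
449.22 nm

The threshold wavelength is when the photon energy equals the work function:
hc/λ₀ = φ

Solving for λ₀:
λ₀ = hc/φ = (6.626×10⁻³⁴ J·s)(3×10⁸ m/s) / (2.76 eV × 1.602×10⁻¹⁹ J/eV)
λ₀ = 449.22 nm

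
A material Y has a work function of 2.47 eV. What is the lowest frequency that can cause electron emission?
5.9724e+14 Hz

The threshold frequency is when the photon energy equals the work function:
hf₀ = φ

Solving for f₀:
f₀ = φ/h = (2.47 eV × 1.602×10⁻¹⁹ J/eV) / (6.626×10⁻³⁴ J·s)
f₀ = 5.9724e+14 Hz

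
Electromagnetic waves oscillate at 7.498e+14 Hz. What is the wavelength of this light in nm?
399.83 nm

Using the wave equation: c = fλ

Solving for wavelength:
λ = c/f = (3×10⁸ m/s) / (7.498e+14 Hz)
λ = 399.83 nm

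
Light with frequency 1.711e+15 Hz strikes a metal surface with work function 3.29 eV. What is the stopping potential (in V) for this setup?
3.7861 V

The stopping potential V_s satisfies: eV_s = KE_max

First, find KE_max using Einstein's equation:
E_photon = hf = (6.626×10⁻³⁴ J·s)(1.711e+15 Hz) = 7.0761 eV
KE_max = E_photon - φ = 7.0761 - 3.29 = 3.7861 eV

Since eV_s = KE_max:
V_s = KE_max/e = 3.7861 V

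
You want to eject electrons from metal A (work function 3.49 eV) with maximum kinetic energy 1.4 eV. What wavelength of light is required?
253.55 nm

From Einstein's equation: KE_max = hc/λ - φ

Rearranging for λ:
hc/λ = KE_max + φ
λ = hc/(KE_max + φ)

Required photon energy:
E_photon = KE_max + φ = 1.4 + 3.49 = 4.89 eV

Required wavelength:
λ = hc/E_photon = (6.626×10⁻³⁴)(3×10⁸) / (4.89 × 1.602×10⁻¹⁹)
λ = 253.55 nm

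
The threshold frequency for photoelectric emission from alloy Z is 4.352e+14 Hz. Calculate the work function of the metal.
1.80 eV

At the threshold frequency, photon energy equals work function:
φ = hf₀

Calculating:
φ = (6.626×10⁻³⁴ J·s)(4.352e+14 Hz)
φ = 1.80 eV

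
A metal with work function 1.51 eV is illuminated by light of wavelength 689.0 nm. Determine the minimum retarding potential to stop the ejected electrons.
0.2895 V

The stopping potential V_s satisfies: eV_s = KE_max

First, find KE_max using Einstein's equation:
E_photon = hc/λ = 1.7995 eV
KE_max = E_photon - φ = 1.7995 - 1.51 = 0.2895 eV

Since eV_s = KE_max:
V_s = KE_max/e = 0.2895 V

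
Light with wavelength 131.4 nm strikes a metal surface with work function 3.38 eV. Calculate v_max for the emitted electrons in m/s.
1.4595e+06 m/s

First, find the maximum kinetic energy:
E_photon = hc/λ = 9.4356 eV
KE_max = E_photon - φ = 9.4356 - 3.38 = 6.0556 eV

Convert to Joules: KE_max = 6.0556 × 1.602×10⁻¹⁹ J = 9.7022e-19 J

Then use KE = ½mv² to find velocity:
v = √(2·KE/m) = √(2 × 9.7022e-19 J / 9.109e-31 kg)
v = 1.4595e+06 m/s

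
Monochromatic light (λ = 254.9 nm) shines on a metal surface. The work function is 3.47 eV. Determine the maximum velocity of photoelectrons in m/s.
7.0026e+05 m/s

First, find the maximum kinetic energy:
E_photon = hc/λ = 4.8640 eV
KE_max = E_photon - φ = 4.8640 - 3.47 = 1.3940 eV

Convert to Joules: KE_max = 1.3940 × 1.602×10⁻¹⁹ J = 2.2335e-19 J

Then use KE = ½mv² to find velocity:
v = √(2·KE/m) = √(2 × 2.2335e-19 J / 9.109e-31 kg)
v = 7.0026e+05 m/s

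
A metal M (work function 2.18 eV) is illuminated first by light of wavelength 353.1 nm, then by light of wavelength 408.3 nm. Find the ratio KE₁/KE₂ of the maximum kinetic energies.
1.5542

Using Einstein's equation: KE_max = hc/λ - φ

For λ₁ = 353.1 nm:
E₁ = hc/λ₁ = 3.5113 eV
KE₁ = E₁ - φ = 3.5113 - 2.18 = 1.3313 eV

For λ₂ = 408.3 nm:
E₂ = hc/λ₂ = 3.0366 eV
KE₂ = E₂ - φ = 3.0366 - 2.18 = 0.8566 eV

Ratio: KE₁/KE₂ = 1.3313/0.8566 = 1.5542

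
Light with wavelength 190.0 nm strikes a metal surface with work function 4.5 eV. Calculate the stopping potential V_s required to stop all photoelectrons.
2.0255 V

The stopping potential V_s satisfies: eV_s = KE_max

First, find KE_max using Einstein's equation:
E_photon = hc/λ = 6.5255 eV
KE_max = E_photon - φ = 6.5255 - 4.5 = 2.0255 eV

Since eV_s = KE_max:
V_s = KE_max/e = 2.0255 V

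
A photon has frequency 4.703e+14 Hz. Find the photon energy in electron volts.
1.9450 eV

Using E = hf:

E = hf = (6.626×10⁻³⁴ J·s)(4.703e+14 Hz)
E = 1.9450 eV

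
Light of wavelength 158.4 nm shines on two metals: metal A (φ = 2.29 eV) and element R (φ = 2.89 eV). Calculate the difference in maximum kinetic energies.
0.6000 eV

Using KE_max = hc/λ - φ for each metal:

Photon energy: E = hc/λ = 7.8273 eV

For metal A (φ₁ = 2.29 eV):
KE₁ = E - φ₁ = 7.8273 - 2.29 = 5.5373 eV

For element R (φ₂ = 2.89 eV):
KE₂ = E - φ₂ = 7.8273 - 2.89 = 4.9373 eV

Difference:
ΔKE = KE₁ - KE₂ = 5.5373 - 4.9373 = 0.6000 eV

Note: The difference equals the difference in work functions: 2.89 - 2.29 = 0.60 eV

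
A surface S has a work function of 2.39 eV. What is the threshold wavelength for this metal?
518.76 nm

The threshold wavelength is when the photon energy equals the work function:
hc/λ₀ = φ

Solving for λ₀:
λ₀ = hc/φ = (6.626×10⁻³⁴ J·s)(3×10⁸ m/s) / (2.39 eV × 1.602×10⁻¹⁹ J/eV)
λ₀ = 518.76 nm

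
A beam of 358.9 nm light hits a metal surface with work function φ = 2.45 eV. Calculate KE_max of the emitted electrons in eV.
1.0046 eV

Using Einstein's photoelectric equation: KE_max = hf - φ = hc/λ - φ

First, calculate the photon energy:
E_photon = hc/λ = (6.626×10⁻³⁴ J·s)(3×10⁸ m/s) / (358.9×10⁻⁹ m)
E_photon = 3.4546 eV

Then, the maximum kinetic energy:
KE_max = E_photon - φ = 3.4546 eV - 2.45 eV = 1.0046 eV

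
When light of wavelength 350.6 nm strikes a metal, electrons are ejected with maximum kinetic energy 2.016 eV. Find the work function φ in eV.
1.52 eV

From Einstein's photoelectric equation: KE_max = hf - φ = hc/λ - φ

Rearranging for φ:
φ = hc/λ - KE_max

Calculate photon energy:
E_photon = hc/λ = 3.5363 eV

Therefore:
φ = 3.5363 - 2.016 = 1.52 eV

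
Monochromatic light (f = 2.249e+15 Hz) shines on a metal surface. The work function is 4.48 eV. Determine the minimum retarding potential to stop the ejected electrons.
4.8211 V

The stopping potential V_s satisfies: eV_s = KE_max

First, find KE_max using Einstein's equation:
E_photon = hf = (6.626×10⁻³⁴ J·s)(2.249e+15 Hz) = 9.3011 eV
KE_max = E_photon - φ = 9.3011 - 4.48 = 4.8211 eV

Since eV_s = KE_max:
V_s = KE_max/e = 4.8211 V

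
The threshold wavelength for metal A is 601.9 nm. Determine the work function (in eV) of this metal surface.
2.06 eV

At the threshold wavelength, photon energy equals work function:
φ = hc/λ₀

Calculating:
φ = (6.626×10⁻³⁴ J·s)(3×10⁸ m/s) / (601.9×10⁻⁹ m)
φ = 2.06 eV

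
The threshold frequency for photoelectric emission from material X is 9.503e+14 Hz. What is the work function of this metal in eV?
3.93 eV

At the threshold frequency, photon energy equals work function:
φ = hf₀

Calculating:
φ = (6.626×10⁻³⁴ J·s)(9.503e+14 Hz)
φ = 3.93 eV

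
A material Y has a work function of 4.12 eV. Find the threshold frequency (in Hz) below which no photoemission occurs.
9.9621e+14 Hz

The threshold frequency is when the photon energy equals the work function:
hf₀ = φ

Solving for f₀:
f₀ = φ/h = (4.12 eV × 1.602×10⁻¹⁹ J/eV) / (6.626×10⁻³⁴ J·s)
f₀ = 9.9621e+14 Hz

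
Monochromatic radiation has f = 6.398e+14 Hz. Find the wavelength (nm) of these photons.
468.57 nm

Using the wave equation: c = fλ

Solving for wavelength:
λ = c/f = (3×10⁸ m/s) / (6.398e+14 Hz)
λ = 468.57 nm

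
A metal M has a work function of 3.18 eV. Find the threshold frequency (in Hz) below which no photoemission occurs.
7.6892e+14 Hz

The threshold frequency is when the photon energy equals the work function:
hf₀ = φ

Solving for f₀:
f₀ = φ/h = (3.18 eV × 1.602×10⁻¹⁹ J/eV) / (6.626×10⁻³⁴ J·s)
f₀ = 7.6892e+14 Hz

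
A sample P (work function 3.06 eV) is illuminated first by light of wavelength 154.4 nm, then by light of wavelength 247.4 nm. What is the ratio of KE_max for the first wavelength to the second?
2.5468

Using Einstein's equation: KE_max = hc/λ - φ

For λ₁ = 154.4 nm:
E₁ = hc/λ₁ = 8.0301 eV
KE₁ = E₁ - φ = 8.0301 - 3.06 = 4.9701 eV

For λ₂ = 247.4 nm:
E₂ = hc/λ₂ = 5.0115 eV
KE₂ = E₂ - φ = 5.0115 - 3.06 = 1.9515 eV

Ratio: KE₁/KE₂ = 4.9701/1.9515 = 2.5468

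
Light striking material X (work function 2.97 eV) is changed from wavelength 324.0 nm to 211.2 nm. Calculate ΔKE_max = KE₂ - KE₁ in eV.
2.0438 eV

Using Einstein's equation: KE_max = hc/λ - φ

For λ₁ = 324.0 nm:
KE₁ = hc/λ₁ - φ = 3.8267 - 2.97 = 0.8567 eV

For λ₂ = 211.2 nm:
KE₂ = hc/λ₂ - φ = 5.8705 - 2.97 = 2.9005 eV

Change in KE:
ΔKE = KE₂ - KE₁ = 2.9005 - 0.8567 = 2.0438 eV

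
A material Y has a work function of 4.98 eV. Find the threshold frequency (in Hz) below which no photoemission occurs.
1.2042e+15 Hz

The threshold frequency is when the photon energy equals the work function:
hf₀ = φ

Solving for f₀:
f₀ = φ/h = (4.98 eV × 1.602×10⁻¹⁹ J/eV) / (6.626×10⁻³⁴ J·s)
f₀ = 1.2042e+15 Hz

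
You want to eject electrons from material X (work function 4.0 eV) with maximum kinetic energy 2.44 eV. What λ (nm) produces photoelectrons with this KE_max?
192.52 nm

From Einstein's equation: KE_max = hc/λ - φ

Rearranging for λ:
hc/λ = KE_max + φ
λ = hc/(KE_max + φ)

Required photon energy:
E_photon = KE_max + φ = 2.44 + 4.0 = 6.44 eV

Required wavelength:
λ = hc/E_photon = (6.626×10⁻³⁴)(3×10⁸) / (6.44 × 1.602×10⁻¹⁹)
λ = 192.52 nm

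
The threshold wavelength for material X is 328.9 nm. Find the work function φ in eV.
3.77 eV

At the threshold wavelength, photon energy equals work function:
φ = hc/λ₀

Calculating:
φ = (6.626×10⁻³⁴ J·s)(3×10⁸ m/s) / (328.9×10⁻⁹ m)
φ = 3.77 eV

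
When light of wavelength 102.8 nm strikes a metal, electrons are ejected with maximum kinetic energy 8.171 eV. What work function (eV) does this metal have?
3.89 eV

From Einstein's photoelectric equation: KE_max = hf - φ = hc/λ - φ

Rearranging for φ:
φ = hc/λ - KE_max

Calculate photon energy:
E_photon = hc/λ = 12.0607 eV

Therefore:
φ = 12.0607 - 8.171 = 3.89 eV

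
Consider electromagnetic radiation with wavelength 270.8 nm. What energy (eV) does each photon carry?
4.5784 eV

Using E = hf = hc/λ:

E = hc/λ = (6.626×10⁻³⁴ J·s)(3×10⁸ m/s) / (270.8×10⁻⁹ m)
E = 4.5784 eV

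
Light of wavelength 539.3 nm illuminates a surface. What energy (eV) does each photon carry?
2.2990 eV

Using E = hf = hc/λ:

E = hc/λ = (6.626×10⁻³⁴ J·s)(3×10⁸ m/s) / (539.3×10⁻⁹ m)
E = 2.2990 eV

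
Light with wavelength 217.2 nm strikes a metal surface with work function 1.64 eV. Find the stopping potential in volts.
4.0683 V

The stopping potential V_s satisfies: eV_s = KE_max

First, find KE_max using Einstein's equation:
E_photon = hc/λ = 5.7083 eV
KE_max = E_photon - φ = 5.7083 - 1.64 = 4.0683 eV

Since eV_s = KE_max:
V_s = KE_max/e = 4.0683 V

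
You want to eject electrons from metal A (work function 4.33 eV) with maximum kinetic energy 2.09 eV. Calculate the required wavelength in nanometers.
193.12 nm

From Einstein's equation: KE_max = hc/λ - φ

Rearranging for λ:
hc/λ = KE_max + φ
λ = hc/(KE_max + φ)

Required photon energy:
E_photon = KE_max + φ = 2.09 + 4.33 = 6.42 eV

Required wavelength:
λ = hc/E_photon = (6.626×10⁻³⁴)(3×10⁸) / (6.42 × 1.602×10⁻¹⁹)
λ = 193.12 nm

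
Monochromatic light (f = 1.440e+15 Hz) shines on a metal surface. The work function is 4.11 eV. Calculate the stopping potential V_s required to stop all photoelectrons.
1.8454 V

The stopping potential V_s satisfies: eV_s = KE_max

First, find KE_max using Einstein's equation:
E_photon = hf = (6.626×10⁻³⁴ J·s)(1.440e+15 Hz) = 5.9554 eV
KE_max = E_photon - φ = 5.9554 - 4.11 = 1.8454 eV

Since eV_s = KE_max:
V_s = KE_max/e = 1.8454 V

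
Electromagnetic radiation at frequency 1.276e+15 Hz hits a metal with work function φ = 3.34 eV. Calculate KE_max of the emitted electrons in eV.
1.9371 eV

Using Einstein's photoelectric equation: KE_max = hf - φ

First, calculate the photon energy:
E_photon = hf = (6.626×10⁻³⁴ J·s)(1.276e+15 Hz)
E_photon = 5.2771 eV

Then, the maximum kinetic energy:
KE_max = E_photon - φ = 5.2771 eV - 3.34 eV = 1.9371 eV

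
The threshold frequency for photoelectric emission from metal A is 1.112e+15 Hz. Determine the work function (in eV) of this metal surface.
4.60 eV

At the threshold frequency, photon energy equals work function:
φ = hf₀

Calculating:
φ = (6.626×10⁻³⁴ J·s)(1.112e+15 Hz)
φ = 4.60 eV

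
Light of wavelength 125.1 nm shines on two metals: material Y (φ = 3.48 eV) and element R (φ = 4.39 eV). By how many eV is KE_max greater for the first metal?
0.9100 eV

Using KE_max = hc/λ - φ for each metal:

Photon energy: E = hc/λ = 9.9108 eV

For material Y (φ₁ = 3.48 eV):
KE₁ = E - φ₁ = 9.9108 - 3.48 = 6.4308 eV

For element R (φ₂ = 4.39 eV):
KE₂ = E - φ₂ = 9.9108 - 4.39 = 5.5208 eV

Difference:
ΔKE = KE₁ - KE₂ = 6.4308 - 5.5208 = 0.9100 eV

Note: The difference equals the difference in work functions: 4.39 - 3.48 = 0.91 eV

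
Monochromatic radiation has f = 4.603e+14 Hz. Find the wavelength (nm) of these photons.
651.30 nm

Using the wave equation: c = fλ

Solving for wavelength:
λ = c/f = (3×10⁸ m/s) / (4.603e+14 Hz)
λ = 651.30 nm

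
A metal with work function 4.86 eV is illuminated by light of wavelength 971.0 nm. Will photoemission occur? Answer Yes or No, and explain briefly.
No

For photoemission, the photon energy must exceed the work function.

Photon energy: E = hc/λ = 1.2769 eV
Work function: φ = 4.86 eV

Since E_photon (1.2769 eV) < φ (4.86 eV), photoemission will NOT occur.
The threshold wavelength is λ₀ = hc/φ = 255.1 nm.
Since 971.0 nm > 255.1 nm, the photons lack sufficient energy.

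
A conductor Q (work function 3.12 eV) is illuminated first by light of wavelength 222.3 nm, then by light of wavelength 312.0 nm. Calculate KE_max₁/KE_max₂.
2.8779

Using Einstein's equation: KE_max = hc/λ - φ

For λ₁ = 222.3 nm:
E₁ = hc/λ₁ = 5.5773 eV
KE₁ = E₁ - φ = 5.5773 - 3.12 = 2.4573 eV

For λ₂ = 312.0 nm:
E₂ = hc/λ₂ = 3.9739 eV
KE₂ = E₂ - φ = 3.9739 - 3.12 = 0.8539 eV

Ratio: KE₁/KE₂ = 2.4573/0.8539 = 2.8779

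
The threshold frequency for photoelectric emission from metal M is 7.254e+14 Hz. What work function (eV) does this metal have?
3.00 eV

At the threshold frequency, photon energy equals work function:
φ = hf₀

Calculating:
φ = (6.626×10⁻³⁴ J·s)(7.254e+14 Hz)
φ = 3.00 eV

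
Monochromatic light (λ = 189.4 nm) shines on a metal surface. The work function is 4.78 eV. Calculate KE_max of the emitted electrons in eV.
1.7662 eV

Using Einstein's photoelectric equation: KE_max = hf - φ = hc/λ - φ

First, calculate the photon energy:
E_photon = hc/λ = (6.626×10⁻³⁴ J·s)(3×10⁸ m/s) / (189.4×10⁻⁹ m)
E_photon = 6.5462 eV

Then, the maximum kinetic energy:
KE_max = E_photon - φ = 6.5462 eV - 4.78 eV = 1.7662 eV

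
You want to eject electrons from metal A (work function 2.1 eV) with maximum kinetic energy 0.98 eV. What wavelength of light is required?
402.55 nm

From Einstein's equation: KE_max = hc/λ - φ

Rearranging for λ:
hc/λ = KE_max + φ
λ = hc/(KE_max + φ)

Required photon energy:
E_photon = KE_max + φ = 0.98 + 2.1 = 3.08 eV

Required wavelength:
λ = hc/E_photon = (6.626×10⁻³⁴)(3×10⁸) / (3.08 × 1.602×10⁻¹⁹)
λ = 402.55 nm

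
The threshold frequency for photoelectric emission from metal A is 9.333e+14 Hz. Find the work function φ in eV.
3.86 eV

At the threshold frequency, photon energy equals work function:
φ = hf₀

Calculating:
φ = (6.626×10⁻³⁴ J·s)(9.333e+14 Hz)
φ = 3.86 eV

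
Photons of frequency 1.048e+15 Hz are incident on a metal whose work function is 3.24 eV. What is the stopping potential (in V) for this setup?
1.0942 V

The stopping potential V_s satisfies: eV_s = KE_max

First, find KE_max using Einstein's equation:
E_photon = hf = (6.626×10⁻³⁴ J·s)(1.048e+15 Hz) = 4.3342 eV
KE_max = E_photon - φ = 4.3342 - 3.24 = 1.0942 eV

Since eV_s = KE_max:
V_s = KE_max/e = 1.0942 V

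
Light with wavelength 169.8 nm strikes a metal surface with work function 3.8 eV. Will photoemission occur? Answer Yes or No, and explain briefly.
Yes

For photoemission, the photon energy must exceed the work function.

Photon energy: E = hc/λ = 7.3018 eV
Work function: φ = 3.8 eV

Since E_photon (7.3018 eV) > φ (3.8 eV), photoemission WILL occur.
The threshold wavelength is λ₀ = hc/φ = 326.3 nm.
Since 169.8 nm < 326.3 nm, the light has sufficient energy.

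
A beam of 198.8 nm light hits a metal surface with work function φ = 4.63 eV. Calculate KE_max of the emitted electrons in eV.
1.6066 eV

Using Einstein's photoelectric equation: KE_max = hf - φ = hc/λ - φ

First, calculate the photon energy:
E_photon = hc/λ = (6.626×10⁻³⁴ J·s)(3×10⁸ m/s) / (198.8×10⁻⁹ m)
E_photon = 6.2366 eV

Then, the maximum kinetic energy:
KE_max = E_photon - φ = 6.2366 eV - 4.63 eV = 1.6066 eV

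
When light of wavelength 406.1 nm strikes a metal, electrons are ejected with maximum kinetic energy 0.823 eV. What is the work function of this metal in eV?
2.23 eV

From Einstein's photoelectric equation: KE_max = hf - φ = hc/λ - φ

Rearranging for φ:
φ = hc/λ - KE_max

Calculate photon energy:
E_photon = hc/λ = 3.0530 eV

Therefore:
φ = 3.0530 - 0.823 = 2.23 eV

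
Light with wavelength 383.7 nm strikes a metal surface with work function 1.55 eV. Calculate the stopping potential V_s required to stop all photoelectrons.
1.6813 V

The stopping potential V_s satisfies: eV_s = KE_max

First, find KE_max using Einstein's equation:
E_photon = hc/λ = 3.2313 eV
KE_max = E_photon - φ = 3.2313 - 1.55 = 1.6813 eV

Since eV_s = KE_max:
V_s = KE_max/e = 1.6813 V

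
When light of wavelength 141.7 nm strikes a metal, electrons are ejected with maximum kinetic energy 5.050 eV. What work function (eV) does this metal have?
3.70 eV

From Einstein's photoelectric equation: KE_max = hf - φ = hc/λ - φ

Rearranging for φ:
φ = hc/λ - KE_max

Calculate photon energy:
E_photon = hc/λ = 8.7498 eV

Therefore:
φ = 8.7498 - 5.050 = 3.70 eV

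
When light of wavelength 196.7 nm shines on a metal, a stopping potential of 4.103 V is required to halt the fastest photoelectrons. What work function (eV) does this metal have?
2.20 eV

The stopping potential gives the maximum kinetic energy: KE_max = eV_s = 4.103 eV

From Einstein's photoelectric equation: KE_max = hc/λ - φ
Rearranging: φ = hc/λ - KE_max

Calculate photon energy:
E_photon = hc/λ = (6.626×10⁻³⁴ J·s)(3×10⁸ m/s) / (196.7×10⁻⁹ m) = 6.3032 eV

Therefore:
φ = 6.3032 - 4.103 = 2.20 eV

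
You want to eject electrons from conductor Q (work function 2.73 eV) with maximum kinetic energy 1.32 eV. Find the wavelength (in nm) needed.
306.13 nm

From Einstein's equation: KE_max = hc/λ - φ

Rearranging for λ:
hc/λ = KE_max + φ
λ = hc/(KE_max + φ)

Required photon energy:
E_photon = KE_max + φ = 1.32 + 2.73 = 4.05 eV

Required wavelength:
λ = hc/E_photon = (6.626×10⁻³⁴)(3×10⁸) / (4.05 × 1.602×10⁻¹⁹)
λ = 306.13 nm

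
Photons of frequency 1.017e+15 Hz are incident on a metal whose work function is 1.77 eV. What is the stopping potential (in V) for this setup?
2.4360 V

The stopping potential V_s satisfies: eV_s = KE_max

First, find KE_max using Einstein's equation:
E_photon = hf = (6.626×10⁻³⁴ J·s)(1.017e+15 Hz) = 4.2060 eV
KE_max = E_photon - φ = 4.2060 - 1.77 = 2.4360 eV

Since eV_s = KE_max:
V_s = KE_max/e = 2.4360 V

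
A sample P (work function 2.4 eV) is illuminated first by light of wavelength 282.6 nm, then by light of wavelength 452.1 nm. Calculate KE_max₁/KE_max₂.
5.8038

Using Einstein's equation: KE_max = hc/λ - φ

For λ₁ = 282.6 nm:
E₁ = hc/λ₁ = 4.3873 eV
KE₁ = E₁ - φ = 4.3873 - 2.4 = 1.9873 eV

For λ₂ = 452.1 nm:
E₂ = hc/λ₂ = 2.7424 eV
KE₂ = E₂ - φ = 2.7424 - 2.4 = 0.3424 eV

Ratio: KE₁/KE₂ = 1.9873/0.3424 = 5.8038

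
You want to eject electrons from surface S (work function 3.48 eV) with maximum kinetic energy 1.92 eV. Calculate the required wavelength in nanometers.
229.60 nm

From Einstein's equation: KE_max = hc/λ - φ

Rearranging for λ:
hc/λ = KE_max + φ
λ = hc/(KE_max + φ)

Required photon energy:
E_photon = KE_max + φ = 1.92 + 3.48 = 5.40 eV

Required wavelength:
λ = hc/E_photon = (6.626×10⁻³⁴)(3×10⁸) / (5.40 × 1.602×10⁻¹⁹)
λ = 229.60 nm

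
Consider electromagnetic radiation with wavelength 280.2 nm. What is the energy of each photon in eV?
4.4248 eV

Using E = hf = hc/λ:

E = hc/λ = (6.626×10⁻³⁴ J·s)(3×10⁸ m/s) / (280.2×10⁻⁹ m)
E = 4.4248 eV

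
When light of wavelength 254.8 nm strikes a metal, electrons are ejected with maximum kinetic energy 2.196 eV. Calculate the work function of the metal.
2.67 eV

From Einstein's photoelectric equation: KE_max = hf - φ = hc/λ - φ

Rearranging for φ:
φ = hc/λ - KE_max

Calculate photon energy:
E_photon = hc/λ = 4.8659 eV

Therefore:
φ = 4.8659 - 2.196 = 2.67 eV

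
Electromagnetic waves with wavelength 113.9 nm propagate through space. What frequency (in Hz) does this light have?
2.6321e+15 Hz

Using the wave equation: c = fλ

Solving for frequency:
f = c/λ = (3×10⁸ m/s) / (113.9×10⁻⁹ m)
f = 2.6321e+15 Hz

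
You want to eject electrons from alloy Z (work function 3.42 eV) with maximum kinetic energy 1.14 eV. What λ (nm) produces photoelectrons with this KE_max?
271.90 nm

From Einstein's equation: KE_max = hc/λ - φ

Rearranging for λ:
hc/λ = KE_max + φ
λ = hc/(KE_max + φ)

Required photon energy:
E_photon = KE_max + φ = 1.14 + 3.42 = 4.56 eV

Required wavelength:
λ = hc/E_photon = (6.626×10⁻³⁴)(3×10⁸) / (4.56 × 1.602×10⁻¹⁹)
λ = 271.90 nm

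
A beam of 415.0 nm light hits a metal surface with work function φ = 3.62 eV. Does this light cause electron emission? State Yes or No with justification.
No

For photoemission, the photon energy must exceed the work function.

Photon energy: E = hc/λ = 2.9876 eV
Work function: φ = 3.62 eV

Since E_photon (2.9876 eV) < φ (3.62 eV), photoemission will NOT occur.
The threshold wavelength is λ₀ = hc/φ = 342.5 nm.
Since 415.0 nm > 342.5 nm, the photons lack sufficient energy.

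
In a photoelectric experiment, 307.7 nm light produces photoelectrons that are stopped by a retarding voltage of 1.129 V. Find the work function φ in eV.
2.90 eV

The stopping potential gives the maximum kinetic energy: KE_max = eV_s = 1.129 eV

From Einstein's photoelectric equation: KE_max = hc/λ - φ
Rearranging: φ = hc/λ - KE_max

Calculate photon energy:
E_photon = hc/λ = (6.626×10⁻³⁴ J·s)(3×10⁸ m/s) / (307.7×10⁻⁹ m) = 4.0294 eV

Therefore:
φ = 4.0294 - 1.129 = 2.90 eV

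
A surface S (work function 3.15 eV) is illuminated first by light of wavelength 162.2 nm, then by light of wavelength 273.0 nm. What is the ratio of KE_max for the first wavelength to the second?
3.2294

Using Einstein's equation: KE_max = hc/λ - φ

For λ₁ = 162.2 nm:
E₁ = hc/λ₁ = 7.6439 eV
KE₁ = E₁ - φ = 7.6439 - 3.15 = 4.4939 eV

For λ₂ = 273.0 nm:
E₂ = hc/λ₂ = 4.5415 eV
KE₂ = E₂ - φ = 4.5415 - 3.15 = 1.3915 eV

Ratio: KE₁/KE₂ = 4.4939/1.3915 = 3.2294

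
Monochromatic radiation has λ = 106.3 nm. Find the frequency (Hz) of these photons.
2.8202e+15 Hz

Using the wave equation: c = fλ

Solving for frequency:
f = c/λ = (3×10⁸ m/s) / (106.3×10⁻⁹ m)
f = 2.8202e+15 Hz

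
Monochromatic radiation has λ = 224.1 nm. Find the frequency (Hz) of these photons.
1.3378e+15 Hz

Using the wave equation: c = fλ

Solving for frequency:
f = c/λ = (3×10⁸ m/s) / (224.1×10⁻⁹ m)
f = 1.3378e+15 Hz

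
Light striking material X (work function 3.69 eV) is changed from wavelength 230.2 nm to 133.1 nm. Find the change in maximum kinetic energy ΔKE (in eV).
3.9292 eV

Using Einstein's equation: KE_max = hc/λ - φ

For λ₁ = 230.2 nm:
KE₁ = hc/λ₁ - φ = 5.3859 - 3.69 = 1.6959 eV

For λ₂ = 133.1 nm:
KE₂ = hc/λ₂ - φ = 9.3151 - 3.69 = 5.6251 eV

Change in KE:
ΔKE = KE₂ - KE₁ = 5.6251 - 1.6959 = 3.9292 eV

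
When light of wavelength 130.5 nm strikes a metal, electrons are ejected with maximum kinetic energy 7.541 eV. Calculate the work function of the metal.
1.96 eV

From Einstein's photoelectric equation: KE_max = hf - φ = hc/λ - φ

Rearranging for φ:
φ = hc/λ - KE_max

Calculate photon energy:
E_photon = hc/λ = 9.5007 eV

Therefore:
φ = 9.5007 - 7.541 = 1.96 eV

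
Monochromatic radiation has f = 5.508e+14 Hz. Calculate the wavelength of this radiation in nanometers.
544.29 nm

Using the wave equation: c = fλ

Solving for wavelength:
λ = c/f = (3×10⁸ m/s) / (5.508e+14 Hz)
λ = 544.29 nm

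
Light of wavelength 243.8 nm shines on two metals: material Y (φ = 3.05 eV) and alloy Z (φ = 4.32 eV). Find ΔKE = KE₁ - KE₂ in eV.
1.2700 eV

Using KE_max = hc/λ - φ for each metal:

Photon energy: E = hc/λ = 5.0855 eV

For material Y (φ₁ = 3.05 eV):
KE₁ = E - φ₁ = 5.0855 - 3.05 = 2.0355 eV

For alloy Z (φ₂ = 4.32 eV):
KE₂ = E - φ₂ = 5.0855 - 4.32 = 0.7655 eV

Difference:
ΔKE = KE₁ - KE₂ = 2.0355 - 0.7655 = 1.2700 eV

Note: The difference equals the difference in work functions: 4.32 - 3.05 = 1.27 eV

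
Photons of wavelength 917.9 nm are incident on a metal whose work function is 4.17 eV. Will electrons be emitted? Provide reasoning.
No

For photoemission, the photon energy must exceed the work function.

Photon energy: E = hc/λ = 1.3507 eV
Work function: φ = 4.17 eV

Since E_photon (1.3507 eV) < φ (4.17 eV), photoemission will NOT occur.
The threshold wavelength is λ₀ = hc/φ = 297.3 nm.
Since 917.9 nm > 297.3 nm, the photons lack sufficient energy.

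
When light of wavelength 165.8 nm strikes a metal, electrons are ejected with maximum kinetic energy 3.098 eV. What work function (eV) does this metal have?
4.38 eV

From Einstein's photoelectric equation: KE_max = hf - φ = hc/λ - φ

Rearranging for φ:
φ = hc/λ - KE_max

Calculate photon energy:
E_photon = hc/λ = 7.4779 eV

Therefore:
φ = 7.4779 - 3.098 = 4.38 eV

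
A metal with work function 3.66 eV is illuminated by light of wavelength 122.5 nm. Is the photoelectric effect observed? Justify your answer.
Yes

For photoemission, the photon energy must exceed the work function.

Photon energy: E = hc/λ = 10.1212 eV
Work function: φ = 3.66 eV

Since E_photon (10.1212 eV) > φ (3.66 eV), photoemission WILL occur.
The threshold wavelength is λ₀ = hc/φ = 338.8 nm.
Since 122.5 nm < 338.8 nm, the light has sufficient energy.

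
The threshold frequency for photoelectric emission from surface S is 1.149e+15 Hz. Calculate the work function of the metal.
4.75 eV

At the threshold frequency, photon energy equals work function:
φ = hf₀

Calculating:
φ = (6.626×10⁻³⁴ J·s)(1.149e+15 Hz)
φ = 4.75 eV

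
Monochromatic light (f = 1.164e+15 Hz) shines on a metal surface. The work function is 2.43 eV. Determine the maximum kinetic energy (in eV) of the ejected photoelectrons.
2.3839 eV

Using Einstein's photoelectric equation: KE_max = hf - φ

First, calculate the photon energy:
E_photon = hf = (6.626×10⁻³⁴ J·s)(1.164e+15 Hz)
E_photon = 4.8139 eV

Then, the maximum kinetic energy:
KE_max = E_photon - φ = 4.8139 eV - 2.43 eV = 2.3839 eV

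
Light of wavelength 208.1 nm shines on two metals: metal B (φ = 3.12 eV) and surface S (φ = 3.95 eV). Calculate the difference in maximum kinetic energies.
0.8300 eV

Using KE_max = hc/λ - φ for each metal:

Photon energy: E = hc/λ = 5.9579 eV

For metal B (φ₁ = 3.12 eV):
KE₁ = E - φ₁ = 5.9579 - 3.12 = 2.8379 eV

For surface S (φ₂ = 3.95 eV):
KE₂ = E - φ₂ = 5.9579 - 3.95 = 2.0079 eV

Difference:
ΔKE = KE₁ - KE₂ = 2.8379 - 2.0079 = 0.8300 eV

Note: The difference equals the difference in work functions: 3.95 - 3.12 = 0.83 eV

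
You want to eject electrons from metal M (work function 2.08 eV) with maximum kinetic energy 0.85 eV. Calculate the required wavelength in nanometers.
423.15 nm

From Einstein's equation: KE_max = hc/λ - φ

Rearranging for λ:
hc/λ = KE_max + φ
λ = hc/(KE_max + φ)

Required photon energy:
E_photon = KE_max + φ = 0.85 + 2.08 = 2.93 eV

Required wavelength:
λ = hc/E_photon = (6.626×10⁻³⁴)(3×10⁸) / (2.93 × 1.602×10⁻¹⁹)
λ = 423.15 nm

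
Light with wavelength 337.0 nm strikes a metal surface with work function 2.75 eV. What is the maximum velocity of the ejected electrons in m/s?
5.7167e+05 m/s

First, find the maximum kinetic energy:
E_photon = hc/λ = 3.6791 eV
KE_max = E_photon - φ = 3.6791 - 2.75 = 0.9291 eV

Convert to Joules: KE_max = 0.9291 × 1.602×10⁻¹⁹ J = 1.4885e-19 J

Then use KE = ½mv² to find velocity:
v = √(2·KE/m) = √(2 × 1.4885e-19 J / 9.109e-31 kg)
v = 5.7167e+05 m/s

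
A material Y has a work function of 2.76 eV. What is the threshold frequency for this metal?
6.6737e+14 Hz

The threshold frequency is when the photon energy equals the work function:
hf₀ = φ

Solving for f₀:
f₀ = φ/h = (2.76 eV × 1.602×10⁻¹⁹ J/eV) / (6.626×10⁻³⁴ J·s)
f₀ = 6.6737e+14 Hz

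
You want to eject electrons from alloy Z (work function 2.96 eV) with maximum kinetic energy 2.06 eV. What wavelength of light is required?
246.98 nm

From Einstein's equation: KE_max = hc/λ - φ

Rearranging for λ:
hc/λ = KE_max + φ
λ = hc/(KE_max + φ)

Required photon energy:
E_photon = KE_max + φ = 2.06 + 2.96 = 5.02 eV

Required wavelength:
λ = hc/E_photon = (6.626×10⁻³⁴)(3×10⁸) / (5.02 × 1.602×10⁻¹⁹)
λ = 246.98 nm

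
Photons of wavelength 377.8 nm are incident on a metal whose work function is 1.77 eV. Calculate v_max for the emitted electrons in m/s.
7.2923e+05 m/s

First, find the maximum kinetic energy:
E_photon = hc/λ = 3.2817 eV
KE_max = E_photon - φ = 3.2817 - 1.77 = 1.5117 eV

Convert to Joules: KE_max = 1.5117 × 1.602×10⁻¹⁹ J = 2.4221e-19 J

Then use KE = ½mv² to find velocity:
v = √(2·KE/m) = √(2 × 2.4221e-19 J / 9.109e-31 kg)
v = 7.2923e+05 m/s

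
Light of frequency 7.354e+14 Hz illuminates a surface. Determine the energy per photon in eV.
3.0414 eV

Using E = hf:

E = hf = (6.626×10⁻³⁴ J·s)(7.354e+14 Hz)
E = 3.0414 eV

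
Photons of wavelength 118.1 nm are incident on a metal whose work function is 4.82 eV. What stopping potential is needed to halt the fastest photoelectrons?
5.6782 V

The stopping potential V_s satisfies: eV_s = KE_max

First, find KE_max using Einstein's equation:
E_photon = hc/λ = 10.4982 eV
KE_max = E_photon - φ = 10.4982 - 4.82 = 5.6782 eV

Since eV_s = KE_max:
V_s = KE_max/e = 5.6782 V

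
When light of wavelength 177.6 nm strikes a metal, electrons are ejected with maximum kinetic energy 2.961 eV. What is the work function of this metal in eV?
4.02 eV

From Einstein's photoelectric equation: KE_max = hf - φ = hc/λ - φ

Rearranging for φ:
φ = hc/λ - KE_max

Calculate photon energy:
E_photon = hc/λ = 6.9811 eV

Therefore:
φ = 6.9811 - 2.961 = 4.02 eV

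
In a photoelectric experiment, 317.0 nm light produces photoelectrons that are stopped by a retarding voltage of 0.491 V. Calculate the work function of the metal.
3.42 eV

The stopping potential gives the maximum kinetic energy: KE_max = eV_s = 0.491 eV

From Einstein's photoelectric equation: KE_max = hc/λ - φ
Rearranging: φ = hc/λ - KE_max

Calculate photon energy:
E_photon = hc/λ = (6.626×10⁻³⁴ J·s)(3×10⁸ m/s) / (317.0×10⁻⁹ m) = 3.9112 eV

Therefore:
φ = 3.9112 - 0.491 = 3.42 eV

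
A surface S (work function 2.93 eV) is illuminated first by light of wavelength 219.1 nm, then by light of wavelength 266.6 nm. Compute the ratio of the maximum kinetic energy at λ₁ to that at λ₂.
1.5860

Using Einstein's equation: KE_max = hc/λ - φ

For λ₁ = 219.1 nm:
E₁ = hc/λ₁ = 5.6588 eV
KE₁ = E₁ - φ = 5.6588 - 2.93 = 2.7288 eV

For λ₂ = 266.6 nm:
E₂ = hc/λ₂ = 4.6506 eV
KE₂ = E₂ - φ = 4.6506 - 2.93 = 1.7206 eV

Ratio: KE₁/KE₂ = 2.7288/1.7206 = 1.5860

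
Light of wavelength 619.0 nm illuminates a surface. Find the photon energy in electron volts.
2.0030 eV

Using E = hf = hc/λ:

E = hc/λ = (6.626×10⁻³⁴ J·s)(3×10⁸ m/s) / (619.0×10⁻⁹ m)
E = 2.0030 eV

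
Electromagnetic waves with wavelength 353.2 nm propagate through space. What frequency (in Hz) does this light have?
8.4879e+14 Hz

Using the wave equation: c = fλ

Solving for frequency:
f = c/λ = (3×10⁸ m/s) / (353.2×10⁻⁹ m)
f = 8.4879e+14 Hz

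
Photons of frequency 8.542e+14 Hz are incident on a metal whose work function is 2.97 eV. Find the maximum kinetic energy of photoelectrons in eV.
0.5627 eV

Using Einstein's photoelectric equation: KE_max = hf - φ

First, calculate the photon energy:
E_photon = hf = (6.626×10⁻³⁴ J·s)(8.542e+14 Hz)
E_photon = 3.5327 eV

Then, the maximum kinetic energy:
KE_max = E_photon - φ = 3.5327 eV - 2.97 eV = 0.5627 eV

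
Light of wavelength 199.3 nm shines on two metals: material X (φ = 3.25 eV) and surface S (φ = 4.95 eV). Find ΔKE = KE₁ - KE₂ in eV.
1.7000 eV

Using KE_max = hc/λ - φ for each metal:

Photon energy: E = hc/λ = 6.2210 eV

For material X (φ₁ = 3.25 eV):
KE₁ = E - φ₁ = 6.2210 - 3.25 = 2.9710 eV

For surface S (φ₂ = 4.95 eV):
KE₂ = E - φ₂ = 6.2210 - 4.95 = 1.2710 eV

Difference:
ΔKE = KE₁ - KE₂ = 2.9710 - 1.2710 = 1.7000 eV

Note: The difference equals the difference in work functions: 4.95 - 3.25 = 1.70 eV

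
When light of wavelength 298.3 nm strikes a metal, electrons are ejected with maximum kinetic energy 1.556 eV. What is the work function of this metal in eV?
2.60 eV

From Einstein's photoelectric equation: KE_max = hf - φ = hc/λ - φ

Rearranging for φ:
φ = hc/λ - KE_max

Calculate photon energy:
E_photon = hc/λ = 4.1564 eV

Therefore:
φ = 4.1564 - 1.556 = 2.60 eV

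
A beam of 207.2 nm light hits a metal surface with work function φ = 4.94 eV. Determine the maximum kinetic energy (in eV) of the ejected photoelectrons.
1.0438 eV

Using Einstein's photoelectric equation: KE_max = hf - φ = hc/λ - φ

First, calculate the photon energy:
E_photon = hc/λ = (6.626×10⁻³⁴ J·s)(3×10⁸ m/s) / (207.2×10⁻⁹ m)
E_photon = 5.9838 eV

Then, the maximum kinetic energy:
KE_max = E_photon - φ = 5.9838 eV - 4.94 eV = 1.0438 eV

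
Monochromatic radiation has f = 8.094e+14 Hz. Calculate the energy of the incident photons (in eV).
3.3474 eV

Using E = hf:

E = hf = (6.626×10⁻³⁴ J·s)(8.094e+14 Hz)
E = 3.3474 eV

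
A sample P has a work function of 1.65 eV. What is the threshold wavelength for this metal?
751.42 nm

The threshold wavelength is when the photon energy equals the work function:
hc/λ₀ = φ

Solving for λ₀:
λ₀ = hc/φ = (6.626×10⁻³⁴ J·s)(3×10⁸ m/s) / (1.65 eV × 1.602×10⁻¹⁹ J/eV)
λ₀ = 751.42 nm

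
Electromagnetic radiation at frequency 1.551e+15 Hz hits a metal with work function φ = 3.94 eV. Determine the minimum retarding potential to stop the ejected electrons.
2.4744 V

The stopping potential V_s satisfies: eV_s = KE_max

First, find KE_max using Einstein's equation:
E_photon = hf = (6.626×10⁻³⁴ J·s)(1.551e+15 Hz) = 6.4144 eV
KE_max = E_photon - φ = 6.4144 - 3.94 = 2.4744 eV

Since eV_s = KE_max:
V_s = KE_max/e = 2.4744 V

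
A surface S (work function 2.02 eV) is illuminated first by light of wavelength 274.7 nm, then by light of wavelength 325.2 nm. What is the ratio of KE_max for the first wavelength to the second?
1.3910

Using Einstein's equation: KE_max = hc/λ - φ

For λ₁ = 274.7 nm:
E₁ = hc/λ₁ = 4.5134 eV
KE₁ = E₁ - φ = 4.5134 - 2.02 = 2.4934 eV

For λ₂ = 325.2 nm:
E₂ = hc/λ₂ = 3.8126 eV
KE₂ = E₂ - φ = 3.8126 - 2.02 = 1.7926 eV

Ratio: KE₁/KE₂ = 2.4934/1.7926 = 1.3910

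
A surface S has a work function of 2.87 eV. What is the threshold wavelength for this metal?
432.00 nm

The threshold wavelength is when the photon energy equals the work function:
hc/λ₀ = φ

Solving for λ₀:
λ₀ = hc/φ = (6.626×10⁻³⁴ J·s)(3×10⁸ m/s) / (2.87 eV × 1.602×10⁻¹⁹ J/eV)
λ₀ = 432.00 nm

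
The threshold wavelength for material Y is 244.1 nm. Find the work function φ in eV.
5.08 eV

At the threshold wavelength, photon energy equals work function:
φ = hc/λ₀

Calculating:
φ = (6.626×10⁻³⁴ J·s)(3×10⁸ m/s) / (244.1×10⁻⁹ m)
φ = 5.08 eV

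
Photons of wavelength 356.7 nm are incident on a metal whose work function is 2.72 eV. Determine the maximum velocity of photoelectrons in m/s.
5.1564e+05 m/s

First, find the maximum kinetic energy:
E_photon = hc/λ = 3.4759 eV
KE_max = E_photon - φ = 3.4759 - 2.72 = 0.7559 eV

Convert to Joules: KE_max = 0.7559 × 1.602×10⁻¹⁹ J = 1.2110e-19 J

Then use KE = ½mv² to find velocity:
v = √(2·KE/m) = √(2 × 1.2110e-19 J / 9.109e-31 kg)
v = 5.1564e+05 m/s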